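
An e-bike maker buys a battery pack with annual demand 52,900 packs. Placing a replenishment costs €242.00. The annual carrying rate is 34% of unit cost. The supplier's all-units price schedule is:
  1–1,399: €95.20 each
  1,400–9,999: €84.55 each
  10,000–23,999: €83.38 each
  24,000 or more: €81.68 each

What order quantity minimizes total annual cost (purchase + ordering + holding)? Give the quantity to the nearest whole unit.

Q* ≈ 1,400 packs

Holding cost per unit per year at price C is H = 0.34·C.
For each price level, check whether its EOQ is feasible; otherwise the best quantity at that price is the breakpoint.
EOQ at €95.20 = 889.4 (feasible in tier 1): TC = 52,900×€95.20 + (52,900/889.4)×242 + (889.4/2)×0.34×€95.20 = €5,064,867.80.
EOQ at €84.55 = 943.7 < 1400, so use break Q=1400: TC = 52,900×€84.55 + (52,900/1400.0)×242 + (1400.0/2)×0.34×€84.55 = €4,501,962.04.
EOQ at €83.38 = 950.3 < 10000, so use break Q=10000: TC = 52,900×€83.38 + (52,900/10000.0)×242 + (10000.0/2)×0.34×€83.38 = €4,553,828.18.
EOQ at €81.68 = 960.2 < 24000, so use break Q=24000: TC = 52,900×€81.68 + (52,900/24000.0)×242 + (24000.0/2)×0.34×€81.68 = €4,654,659.81.
Lowest total cost is €4,501,962.04 at Q = 1400.0.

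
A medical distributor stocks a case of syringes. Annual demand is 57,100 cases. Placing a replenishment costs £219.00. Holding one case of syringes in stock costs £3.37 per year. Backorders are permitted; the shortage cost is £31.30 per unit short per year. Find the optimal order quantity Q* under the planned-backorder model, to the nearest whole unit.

Q* ≈ 2,867 cases

With planned backorders, Q* = √(2DS/H) · √((H+B)/B).
√(2DS/H) = √(2 × 57,100 × 219 / 3.37) = 2724.207.
√((H+B)/B) = √((3.37+31.3)/31.3) = 1.0525.
Q* ≈ 2867.114.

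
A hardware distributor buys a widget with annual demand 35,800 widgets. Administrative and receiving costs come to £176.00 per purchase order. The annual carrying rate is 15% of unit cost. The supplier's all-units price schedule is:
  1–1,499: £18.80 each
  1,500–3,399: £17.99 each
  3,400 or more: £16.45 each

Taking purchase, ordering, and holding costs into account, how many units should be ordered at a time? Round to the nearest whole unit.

Holding cost per unit per year at price C is H = 0.15·C.
For each price level, check whether its EOQ is feasible; otherwise the best quantity at that price is the breakpoint.
Tier 1 (£18.80): EOQ = 2113.9 exceeds tier's upper bound 1499, so this tier is dominated.
EOQ at £17.99 = 2161.0 (feasible in tier 2): TC = 35,800×£17.99 + (35,800/2161.0)×176 + (2161.0/2)×0.15×£17.99 = £649,873.42.
EOQ at £16.45 = 2259.9 < 3400, so use break Q=3400: TC = 35,800×£16.45 + (35,800/3400.0)×176 + (3400.0/2)×0.15×£16.45 = £594,957.93.
Lowest total cost is £594,957.93 at Q = 3400.0.

Q* ≈ 3,400 widgets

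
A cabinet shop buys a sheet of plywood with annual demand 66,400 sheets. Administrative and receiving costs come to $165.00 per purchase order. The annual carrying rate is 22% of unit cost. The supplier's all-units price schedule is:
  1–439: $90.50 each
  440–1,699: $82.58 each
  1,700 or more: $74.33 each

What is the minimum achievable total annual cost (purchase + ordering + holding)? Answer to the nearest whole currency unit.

TC* ≈ $4,955,856

Holding cost per unit per year at price C is H = 0.22·C.
For each price level, check whether its EOQ is feasible; otherwise the best quantity at that price is the breakpoint.
Tier 1 ($90.50): EOQ = 1049.1 exceeds tier's upper bound 439, so this tier is dominated.
EOQ at $82.58 = 1098.2 (feasible in tier 2): TC = 66,400×$82.58 + (66,400/1098.2)×165 + (1098.2/2)×0.22×$82.58 = $5,503,264.15.
EOQ at $74.33 = 1157.6 < 1700, so use break Q=1700: TC = 66,400×$74.33 + (66,400/1700.0)×165 + (1700.0/2)×0.22×$74.33 = $4,955,856.42.
Lowest total cost among the candidates is at Q = 1700.0.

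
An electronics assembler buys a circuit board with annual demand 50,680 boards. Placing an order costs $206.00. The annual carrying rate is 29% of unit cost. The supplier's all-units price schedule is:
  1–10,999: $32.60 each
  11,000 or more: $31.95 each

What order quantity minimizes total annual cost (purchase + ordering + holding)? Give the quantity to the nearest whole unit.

Q* ≈ 1,486 boards

Holding cost per unit per year at price C is H = 0.29·C.
Evaluate total cost at each tier's feasible EOQ or, if the EOQ is below the tier, at the tier's minimum quantity.
EOQ at $32.60 = 1486.1 (feasible in tier 1): TC = 50,680×$32.60 + (50,680/1486.1)×206 + (1486.1/2)×0.29×$32.60 = $1,666,217.95.
EOQ at $31.95 = 1501.2 < 11000, so use break Q=11000: TC = 50,680×$31.95 + (50,680/11000.0)×206 + (11000.0/2)×0.29×$31.95 = $1,671,135.35.
Lowest total cost is $1,666,217.95 at Q = 1486.1.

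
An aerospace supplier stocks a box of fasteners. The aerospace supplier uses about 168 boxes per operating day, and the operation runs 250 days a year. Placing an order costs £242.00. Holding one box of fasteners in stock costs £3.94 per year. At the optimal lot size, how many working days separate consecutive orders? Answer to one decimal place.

T ≈ 13.5 days

Annual demand D = 168 × 250 = 42,000.
EOQ = √(2DS/H) = √(2 × 42,000 × 242 / 3.94) ≈ 2271.43.
Cycle time = Q*/D × 250 = 2271.43 / 42,000 × 250 ≈ 13.520 days.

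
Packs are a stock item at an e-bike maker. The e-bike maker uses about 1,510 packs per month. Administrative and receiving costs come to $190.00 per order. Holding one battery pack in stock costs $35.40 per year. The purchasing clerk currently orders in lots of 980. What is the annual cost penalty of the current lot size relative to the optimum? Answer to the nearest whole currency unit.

Annual demand D = 1,510 × 12 = 18,120.
EOQ = √(2DS/H) = √(2 × 18,120 × 190 / 35.4) ≈ 441.03.
Cost at Q* = (D/Q*)S + (Q*/2)H = √(2DSH) ≈ $15,612.50.
Cost at Q = 980: (18,120/980)×190 + (980/2)×35.4 = $3,513.06 + $17,346.00 = $20,859.06.
Excess = $20,859.06 − $15,612.50 = $5,246.56.

Extra cost ≈ $5,247 per year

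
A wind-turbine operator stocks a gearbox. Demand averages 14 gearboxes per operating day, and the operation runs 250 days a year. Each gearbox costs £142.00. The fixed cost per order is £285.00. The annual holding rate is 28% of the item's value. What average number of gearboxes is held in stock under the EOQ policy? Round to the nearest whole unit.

Annual demand D = 14 × 250 = 3,500.
Holding cost H = 0.28 × £142.00 = £39.7600 per unit per year.
The optimal lot size = √(2DS/H) = √(2 × 3,500 × 285 / 39.76) ≈ 224.00.
Average inventory = Q*/2 ≈ 224.00 / 2 = 112.000.

Average inventory ≈ 112 gearboxes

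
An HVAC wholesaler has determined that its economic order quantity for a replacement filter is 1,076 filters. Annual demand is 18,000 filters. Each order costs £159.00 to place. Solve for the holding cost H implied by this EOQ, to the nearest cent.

Invert the EOQ relation Q*² = 2DS/H.
From Q* = √(2DS/H): H = 2DS / Q*² = 2 × 18,000 × 159 / 1,076² = 4.9440.

H ≈ £4.94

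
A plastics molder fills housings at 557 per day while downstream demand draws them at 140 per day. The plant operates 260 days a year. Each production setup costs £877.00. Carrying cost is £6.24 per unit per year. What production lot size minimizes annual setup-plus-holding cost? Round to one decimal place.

Q* ≈ 3,696.9 housings

Annual demand D = 140 × 260 = 36,400.
Production build-up factor (1 − d/p) = 1 − 140/557 = 0.7487.
Q* = √(2DS / (H(1 − d/p))) = √(2 × 36,400 × 877 / (6.24 × 0.7487)).
= √(63,845,600 / 4.6716) ≈ 3696.858.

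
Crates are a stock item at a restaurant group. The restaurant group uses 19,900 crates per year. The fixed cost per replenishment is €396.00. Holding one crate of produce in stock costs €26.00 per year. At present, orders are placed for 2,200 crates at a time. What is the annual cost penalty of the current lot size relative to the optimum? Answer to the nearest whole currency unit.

Extra cost ≈ €11,939 per year

EOQ = √(2DS/H) = √(2 × 19,900 × 396 / 26) ≈ 778.58.
Cost at Q* = (D/Q*)S + (Q*/2)H = √(2DSH) ≈ €20,243.04.
Cost at Q = 2,200: (19,900/2,200)×396 + (2,200/2)×26 = €3,582.00 + €28,600.00 = €32,182.00.
Excess = €32,182.00 − €20,243.04 = €11,938.96.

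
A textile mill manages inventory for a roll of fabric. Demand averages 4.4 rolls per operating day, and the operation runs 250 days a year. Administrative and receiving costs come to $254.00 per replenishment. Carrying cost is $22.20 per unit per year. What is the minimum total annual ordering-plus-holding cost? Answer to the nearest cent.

Annual demand D = 4.4 × 250 = 1,100.
EOQ = √(2DS/H) = √(2 × 1,100 × 254 / 22.2) ≈ 158.65.
At Q*, ordering cost (D/Q*)S equals holding cost (Q*/2)H, each = √(DSH/2).
Minimum total = √(2DSH) = √(2 × 1,100 × 254 × 22.2) ≈ 3522.124.

TC* ≈ $3,522.12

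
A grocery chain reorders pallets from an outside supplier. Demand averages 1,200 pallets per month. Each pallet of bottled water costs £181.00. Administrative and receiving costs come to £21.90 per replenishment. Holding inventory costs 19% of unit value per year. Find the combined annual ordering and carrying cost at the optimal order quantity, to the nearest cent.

Annual demand D = 1,200 × 12 = 14,400.
Holding cost H = 0.19 × £181.00 = £34.3900 per unit per year.
The optimal lot size = √(2DS/H) = √(2 × 14,400 × 21.9 / 34.39) ≈ 135.43.
At Q*, ordering cost (D/Q*)S equals holding cost (Q*/2)H, each = √(DSH/2).
Minimum total = √(2DSH) = √(2 × 14,400 × 21.9 × 34.39) ≈ 4657.302.

TC* ≈ £4,657.30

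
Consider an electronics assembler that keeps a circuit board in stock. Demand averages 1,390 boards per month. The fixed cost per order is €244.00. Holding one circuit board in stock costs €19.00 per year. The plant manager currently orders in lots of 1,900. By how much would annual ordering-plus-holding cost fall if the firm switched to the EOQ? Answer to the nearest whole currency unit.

Extra cost ≈ €7,756 per year

Annual demand D = 1,390 × 12 = 16,680.
EOQ = √(2DS/H) = √(2 × 16,680 × 244 / 19) ≈ 654.53.
Cost at Q* = (D/Q*)S + (Q*/2)H = √(2DSH) ≈ €12,436.12.
Cost at Q = 1,900: (16,680/1,900)×244 + (1,900/2)×19 = €2,142.06 + €18,050.00 = €20,192.06.
Excess = €20,192.06 − €12,436.12 = €7,755.95.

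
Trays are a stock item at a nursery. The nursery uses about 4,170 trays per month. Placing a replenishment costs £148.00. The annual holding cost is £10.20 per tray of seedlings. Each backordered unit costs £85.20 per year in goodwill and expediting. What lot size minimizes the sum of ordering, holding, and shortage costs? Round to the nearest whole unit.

Annual demand D = 4,170 × 12 = 50,040.
With planned backorders, Q* = √(2DS/H) · √((H+B)/B).
√(2DS/H) = √(2 × 50,040 × 148 / 10.2) = 1205.048.
√((H+B)/B) = √((10.2+85.2)/85.2) = 1.0582.
Q* ≈ 1275.143.

Q* ≈ 1,275 trays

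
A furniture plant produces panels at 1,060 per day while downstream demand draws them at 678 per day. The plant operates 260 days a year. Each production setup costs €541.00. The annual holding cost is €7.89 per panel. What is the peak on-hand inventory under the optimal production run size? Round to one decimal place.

I_max ≈ 2,951.6 panels

Annual demand D = 678 × 260 = 176,280.
Production build-up factor (1 − d/p) = 1 − 678/1,060 = 0.3604.
Q* = √(2DS / (H(1 − d/p))) = √(2 × 176,280 × 541 / (7.89 × 0.3604)).
= √(190,734,960 / 2.8434) ≈ 8190.264.
Maximum inventory = Q*(1 − d/p) = 8190.264 × 0.3604 ≈ 2951.586.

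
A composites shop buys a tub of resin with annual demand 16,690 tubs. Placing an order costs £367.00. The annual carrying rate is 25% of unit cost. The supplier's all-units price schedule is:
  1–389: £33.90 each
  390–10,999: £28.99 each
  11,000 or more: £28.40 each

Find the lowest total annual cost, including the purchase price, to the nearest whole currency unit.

Holding cost per unit per year at price C is H = 0.25·C.
Candidates are each tier's EOQ (if it falls in that tier) and each price-break quantity.
Tier 1 (£33.90): EOQ = 1202.3 exceeds tier's upper bound 389, so this tier is dominated.
EOQ at £28.99 = 1300.1 (feasible in tier 2): TC = 16,690×£28.99 + (16,690/1300.1)×367 + (1300.1/2)×0.25×£28.99 = £493,265.69.
EOQ at £28.40 = 1313.6 < 11000, so use break Q=11000: TC = 16,690×£28.40 + (16,690/11000.0)×367 + (11000.0/2)×0.25×£28.40 = £513,602.84.
Lowest total cost among the candidates is at Q = 1300.1.

TC* ≈ £493,266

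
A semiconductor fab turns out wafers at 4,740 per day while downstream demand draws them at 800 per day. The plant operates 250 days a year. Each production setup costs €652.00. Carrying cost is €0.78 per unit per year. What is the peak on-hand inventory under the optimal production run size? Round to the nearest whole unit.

Annual demand D = 800 × 250 = 200,000.
Production build-up factor (1 − d/p) = 1 − 800/4,740 = 0.8312.
Q* = √(2DS / (H(1 − d/p))) = √(2 × 200,000 × 652 / (0.78 × 0.8312)).
= √(260,800,000 / 0.6484) ≈ 20056.149.
Maximum inventory = Q*(1 − d/p) = 20056.149 × 0.8312 ≈ 16671.145.

I_max ≈ 16,671 wafers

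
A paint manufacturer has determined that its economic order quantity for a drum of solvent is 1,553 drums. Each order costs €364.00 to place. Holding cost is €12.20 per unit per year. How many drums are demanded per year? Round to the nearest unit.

Squaring Q* = √(2DS/H) gives Q*² = 2DS/H.
From Q* = √(2DS/H): D = Q*²H / (2S) = 1,553² × 12.2 / (2 × 364) = 40417.678.

D ≈ 40,418 drums per year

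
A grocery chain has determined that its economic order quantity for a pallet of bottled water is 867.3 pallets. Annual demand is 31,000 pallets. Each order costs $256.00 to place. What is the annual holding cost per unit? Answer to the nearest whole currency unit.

Invert the EOQ relation Q*² = 2DS/H.
From Q* = √(2DS/H): H = 2DS / Q*² = 2 × 31,000 × 256 / 867.3² = 21.1005.

H ≈ $21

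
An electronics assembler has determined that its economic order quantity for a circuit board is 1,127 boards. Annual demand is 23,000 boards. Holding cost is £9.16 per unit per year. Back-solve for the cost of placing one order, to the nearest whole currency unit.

S ≈ £253

Squaring Q* = √(2DS/H) gives Q*² = 2DS/H.
From Q* = √(2DS/H): S = Q*²H / (2D) = 1,127² × 9.16 / (2 × 23,000) = 252.9213.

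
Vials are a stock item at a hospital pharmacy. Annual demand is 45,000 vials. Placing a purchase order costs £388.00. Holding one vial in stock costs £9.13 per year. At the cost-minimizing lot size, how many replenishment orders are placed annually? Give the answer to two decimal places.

N ≈ 23.01 orders per year

EOQ = √(2DS/H) = √(2 × 45,000 × 388 / 9.13) ≈ 1955.70.
Orders per year = D / Q* = 45,000 / 1955.70 ≈ 23.010.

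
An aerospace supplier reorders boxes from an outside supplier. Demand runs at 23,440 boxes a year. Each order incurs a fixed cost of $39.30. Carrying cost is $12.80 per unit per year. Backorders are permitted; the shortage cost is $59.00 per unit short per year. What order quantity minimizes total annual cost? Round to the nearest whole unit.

Q* ≈ 419 boxes

With planned backorders, Q* = √(2DS/H) · √((H+B)/B).
√(2DS/H) = √(2 × 23,440 × 39.3 / 12.8) = 379.389.
√((H+B)/B) = √((12.8+59)/59) = 1.1032.
Q* ≈ 418.525.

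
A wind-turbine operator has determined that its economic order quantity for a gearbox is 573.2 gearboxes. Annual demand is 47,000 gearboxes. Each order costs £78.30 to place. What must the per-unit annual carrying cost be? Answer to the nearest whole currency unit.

H ≈ £22

Invert the EOQ relation Q*² = 2DS/H.
From Q* = √(2DS/H): H = 2DS / Q*² = 2 × 47,000 × 78.3 / 573.2² = 22.4015.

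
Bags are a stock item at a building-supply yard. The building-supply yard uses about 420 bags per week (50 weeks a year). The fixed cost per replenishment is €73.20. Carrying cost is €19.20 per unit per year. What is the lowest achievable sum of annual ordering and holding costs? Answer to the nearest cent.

TC* ≈ €7,683.00

Annual demand D = 420 × 50 = 21,000.
The optimal lot size = √(2DS/H) = √(2 × 21,000 × 73.2 / 19.2) ≈ 400.16.
At Q*, ordering cost (D/Q*)S equals holding cost (Q*/2)H, each = √(DSH/2).
Minimum total = √(2DSH) = √(2 × 21,000 × 73.2 × 19.2) ≈ 7682.999.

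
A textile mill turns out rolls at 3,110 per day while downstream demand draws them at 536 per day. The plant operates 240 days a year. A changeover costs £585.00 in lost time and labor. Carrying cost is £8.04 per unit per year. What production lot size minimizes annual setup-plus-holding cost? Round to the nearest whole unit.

Q* ≈ 4,756 rolls

Annual demand D = 536 × 240 = 128,640.
Production build-up factor (1 − d/p) = 1 − 536/3,110 = 0.8277.
Q* = √(2DS / (H(1 − d/p))) = √(2 × 128,640 × 585 / (8.04 × 0.8277)).
= √(150,508,800 / 6.6543) ≈ 4755.858.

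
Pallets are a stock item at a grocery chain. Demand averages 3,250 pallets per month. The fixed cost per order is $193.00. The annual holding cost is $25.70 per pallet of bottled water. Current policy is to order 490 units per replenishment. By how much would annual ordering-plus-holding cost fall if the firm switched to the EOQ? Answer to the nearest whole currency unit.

Extra cost ≈ $1,988 per year

Annual demand D = 3,250 × 12 = 39,000.
EOQ = √(2DS/H) = √(2 × 39,000 × 193 / 25.7) ≈ 765.35.
Cost at Q* = (D/Q*)S + (Q*/2)H = √(2DSH) ≈ $19,669.46.
Cost at Q = 490: (39,000/490)×193 + (490/2)×25.7 = $15,361.22 + $6,296.50 = $21,657.72.
Excess = $21,657.72 − $19,669.46 = $1,988.26.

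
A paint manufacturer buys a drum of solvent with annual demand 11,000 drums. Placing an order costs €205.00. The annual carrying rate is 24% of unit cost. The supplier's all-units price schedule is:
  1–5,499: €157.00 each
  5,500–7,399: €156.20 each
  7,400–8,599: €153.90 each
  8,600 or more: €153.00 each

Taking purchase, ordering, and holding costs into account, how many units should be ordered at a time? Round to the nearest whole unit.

Holding cost per unit per year at price C is H = 0.24·C.
For each price level, check whether its EOQ is feasible; otherwise the best quantity at that price is the breakpoint.
EOQ at €157.00 = 346.0 (feasible in tier 1): TC = 11,000×€157.00 + (11,000/346.0)×205 + (346.0/2)×0.24×€157.00 = €1,740,035.98.
EOQ at €156.20 = 346.9 < 5500, so use break Q=5500: TC = 11,000×€156.20 + (11,000/5500.0)×205 + (5500.0/2)×0.24×€156.20 = €1,821,702.00.
EOQ at €153.90 = 349.4 < 7400, so use break Q=7400: TC = 11,000×€153.90 + (11,000/7400.0)×205 + (7400.0/2)×0.24×€153.90 = €1,829,867.93.
EOQ at €153.00 = 350.5 < 8600, so use break Q=8600: TC = 11,000×€153.00 + (11,000/8600.0)×205 + (8600.0/2)×0.24×€153.00 = €1,841,158.21.
Lowest total cost is €1,740,035.98 at Q = 346.0.

Q* ≈ 346 drums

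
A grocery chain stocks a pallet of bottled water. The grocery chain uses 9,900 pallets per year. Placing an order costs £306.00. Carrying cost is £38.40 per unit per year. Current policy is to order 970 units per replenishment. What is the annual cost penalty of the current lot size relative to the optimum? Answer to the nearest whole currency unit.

EOQ = √(2DS/H) = √(2 × 9,900 × 306 / 38.4) ≈ 397.22.
Cost at Q* = (D/Q*)S + (Q*/2)H = √(2DSH) ≈ £15,253.13.
Cost at Q = 970: (9,900/970)×306 + (970/2)×38.4 = £3,123.09 + £18,624.00 = £21,747.09.
Excess = £21,747.09 − £15,253.13 = £6,493.96.

Extra cost ≈ £6,494 per year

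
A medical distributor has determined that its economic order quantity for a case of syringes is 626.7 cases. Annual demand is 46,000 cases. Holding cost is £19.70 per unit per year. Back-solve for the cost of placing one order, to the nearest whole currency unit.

S ≈ £84

The basic EOQ model gives Q* = √(2DS/H); rearrange for the unknown.
From Q* = √(2DS/H): S = Q*²H / (2D) = 626.7² × 19.7 / (2 × 46,000) = 84.1003.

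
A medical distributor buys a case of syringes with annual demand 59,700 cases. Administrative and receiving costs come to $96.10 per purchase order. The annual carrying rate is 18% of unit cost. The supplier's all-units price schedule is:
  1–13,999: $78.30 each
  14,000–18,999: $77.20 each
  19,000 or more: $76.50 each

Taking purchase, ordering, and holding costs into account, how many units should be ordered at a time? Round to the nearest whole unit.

Holding cost per unit per year at price C is H = 0.18·C.
Candidates are each tier's EOQ (if it falls in that tier) and each price-break quantity.
EOQ at $78.30 = 902.3 (feasible in tier 1): TC = 59,700×$78.30 + (59,700/902.3)×96.1 + (902.3/2)×0.18×$78.30 = $4,687,226.89.
EOQ at $77.20 = 908.7 < 14000, so use break Q=14000: TC = 59,700×$77.20 + (59,700/14000.0)×96.1 + (14000.0/2)×0.18×$77.20 = $4,706,521.80.
EOQ at $76.50 = 912.8 < 19000, so use break Q=19000: TC = 59,700×$76.50 + (59,700/19000.0)×96.1 + (19000.0/2)×0.18×$76.50 = $4,698,166.96.
Lowest total cost is $4,687,226.89 at Q = 902.3.

Q* ≈ 902 cases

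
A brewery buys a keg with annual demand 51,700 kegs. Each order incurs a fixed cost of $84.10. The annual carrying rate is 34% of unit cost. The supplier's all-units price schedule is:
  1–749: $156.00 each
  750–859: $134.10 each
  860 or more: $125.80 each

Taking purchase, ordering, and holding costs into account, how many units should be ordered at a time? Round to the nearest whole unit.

Holding cost per unit per year at price C is H = 0.34·C.
Evaluate total cost at each tier's feasible EOQ or, if the EOQ is below the tier, at the tier's minimum quantity.
EOQ at $156.00 = 404.9 (feasible in tier 1): TC = 51,700×$156.00 + (51,700/404.9)×84.1 + (404.9/2)×0.34×$156.00 = $8,086,676.33.
EOQ at $134.10 = 436.7 < 750, so use break Q=750: TC = 51,700×$134.10 + (51,700/750.0)×84.1 + (750.0/2)×0.34×$134.10 = $6,955,865.04.
EOQ at $125.80 = 450.9 < 860, so use break Q=860: TC = 51,700×$125.80 + (51,700/860.0)×84.1 + (860.0/2)×0.34×$125.80 = $6,527,307.74.
Lowest total cost is $6,527,307.74 at Q = 860.0.

Q* ≈ 860 kegs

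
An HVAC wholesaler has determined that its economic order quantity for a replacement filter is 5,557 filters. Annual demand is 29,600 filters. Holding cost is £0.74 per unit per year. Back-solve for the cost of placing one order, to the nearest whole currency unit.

Invert the EOQ relation Q*² = 2DS/H.
From Q* = √(2DS/H): S = Q*²H / (2D) = 5,557² × 0.74 / (2 × 29,600) = 386.0031.

S ≈ £386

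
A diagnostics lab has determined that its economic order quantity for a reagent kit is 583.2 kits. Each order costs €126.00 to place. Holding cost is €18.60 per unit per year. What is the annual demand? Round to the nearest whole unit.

The basic EOQ model gives Q* = √(2DS/H); rearrange for the unknown.
From Q* = √(2DS/H): D = Q*²H / (2S) = 583.2² × 18.6 / (2 × 126) = 25104.261.

D ≈ 25,104 kits per year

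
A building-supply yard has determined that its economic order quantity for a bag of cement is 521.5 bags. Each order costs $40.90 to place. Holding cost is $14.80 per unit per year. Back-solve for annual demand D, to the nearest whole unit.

Invert the EOQ relation Q*² = 2DS/H.
From Q* = √(2DS/H): D = Q*²H / (2S) = 521.5² × 14.8 / (2 × 40.9) = 49205.884.

D ≈ 49,206 bags per year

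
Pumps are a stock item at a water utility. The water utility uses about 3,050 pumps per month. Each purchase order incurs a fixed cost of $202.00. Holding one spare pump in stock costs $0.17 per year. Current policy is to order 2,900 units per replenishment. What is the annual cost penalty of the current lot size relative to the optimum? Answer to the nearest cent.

Annual demand D = 3,050 × 12 = 36,600.
EOQ = √(2DS/H) = √(2 × 36,600 × 202 / 0.17) ≈ 9326.24.
Cost at Q* = (D/Q*)S + (Q*/2)H = √(2DSH) ≈ $1,585.46.
Cost at Q = 2,900: (36,600/2,900)×202 + (2,900/2)×0.17 = $2,549.38 + $246.50 = $2,795.88.
Excess = $2,795.88 − $1,585.46 = $1,210.42.

Extra cost ≈ $1,210.42 per year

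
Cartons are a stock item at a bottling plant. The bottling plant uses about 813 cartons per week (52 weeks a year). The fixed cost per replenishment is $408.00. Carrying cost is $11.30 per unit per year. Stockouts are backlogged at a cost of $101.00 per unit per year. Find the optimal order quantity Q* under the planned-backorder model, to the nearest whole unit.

Q* ≈ 1,842 cartons

Annual demand D = 813 × 52 = 42,276.
With planned backorders, Q* = √(2DS/H) · √((H+B)/B).
√(2DS/H) = √(2 × 42,276 × 408 / 11.3) = 1747.241.
√((H+B)/B) = √((11.3+101)/101) = 1.0545.
Q* ≈ 1842.392.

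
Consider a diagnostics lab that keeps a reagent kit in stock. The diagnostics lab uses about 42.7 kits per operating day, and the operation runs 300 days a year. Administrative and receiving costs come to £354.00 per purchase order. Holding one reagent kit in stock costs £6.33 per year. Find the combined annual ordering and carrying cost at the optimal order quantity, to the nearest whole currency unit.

Annual demand D = 42.7 × 300 = 12,810.
The optimal lot size = √(2DS/H) = √(2 × 12,810 × 354 / 6.33) ≈ 1196.99.
At the optimum the two cost components are equal, so total cost = 2·(Q*/2)H = Q*·H.
Minimum total = √(2DSH) = √(2 × 12,810 × 354 × 6.33) ≈ 7576.926.

TC* ≈ £7,577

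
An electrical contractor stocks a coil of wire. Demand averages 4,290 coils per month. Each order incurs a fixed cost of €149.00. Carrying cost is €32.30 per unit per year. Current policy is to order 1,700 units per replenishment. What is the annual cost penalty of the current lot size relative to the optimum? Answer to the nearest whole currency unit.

Annual demand D = 4,290 × 12 = 51,480.
EOQ = √(2DS/H) = √(2 × 51,480 × 149 / 32.3) ≈ 689.17.
Cost at Q* = (D/Q*)S + (Q*/2)H = √(2DSH) ≈ €22,260.18.
Cost at Q = 1,700: (51,480/1,700)×149 + (1,700/2)×32.3 = €4,512.07 + €27,455.00 = €31,967.07.
Excess = €31,967.07 − €22,260.18 = €9,706.89.

Extra cost ≈ €9,707 per year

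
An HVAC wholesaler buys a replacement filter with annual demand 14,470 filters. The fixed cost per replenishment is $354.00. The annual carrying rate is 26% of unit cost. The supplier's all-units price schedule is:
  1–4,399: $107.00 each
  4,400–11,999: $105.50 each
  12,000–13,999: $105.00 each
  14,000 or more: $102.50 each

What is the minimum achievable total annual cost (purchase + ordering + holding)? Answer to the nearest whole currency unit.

Holding cost per unit per year at price C is H = 0.26·C.
Evaluate total cost at each tier's feasible EOQ or, if the EOQ is below the tier, at the tier's minimum quantity.
EOQ at $107.00 = 606.8 (feasible in tier 1): TC = 14,470×$107.00 + (14,470/606.8)×354 + (606.8/2)×0.26×$107.00 = $1,565,172.22.
EOQ at $105.50 = 611.1 < 4400, so use break Q=4400: TC = 14,470×$105.50 + (14,470/4400.0)×354 + (4400.0/2)×0.26×$105.50 = $1,588,095.18.
EOQ at $105.00 = 612.6 < 12000, so use break Q=12000: TC = 14,470×$105.00 + (14,470/12000.0)×354 + (12000.0/2)×0.26×$105.00 = $1,683,576.86.
EOQ at $102.50 = 620.0 < 14000, so use break Q=14000: TC = 14,470×$102.50 + (14,470/14000.0)×354 + (14000.0/2)×0.26×$102.50 = $1,670,090.88.
Lowest total cost among the candidates is at Q = 606.8.

TC* ≈ $1,565,172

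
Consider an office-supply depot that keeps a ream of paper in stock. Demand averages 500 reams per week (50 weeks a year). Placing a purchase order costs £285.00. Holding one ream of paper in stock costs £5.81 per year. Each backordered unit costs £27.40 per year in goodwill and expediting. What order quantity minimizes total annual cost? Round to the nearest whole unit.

Annual demand D = 500 × 50 = 25,000.
With planned backorders, Q* = √(2DS/H) · √((H+B)/B).
√(2DS/H) = √(2 × 25,000 × 285 / 5.81) = 1566.100.
√((H+B)/B) = √((5.81+27.4)/27.4) = 1.1009.
Q* ≈ 1724.164.

Q* ≈ 1,724 reams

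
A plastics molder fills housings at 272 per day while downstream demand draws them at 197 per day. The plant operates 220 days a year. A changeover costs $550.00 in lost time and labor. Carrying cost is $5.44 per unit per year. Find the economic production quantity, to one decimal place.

Annual demand D = 197 × 220 = 43,340.
Production build-up factor (1 − d/p) = 1 − 197/272 = 0.2757.
Q* = √(2DS / (H(1 − d/p))) = √(2 × 43,340 × 550 / (5.44 × 0.2757)).
= √(47,674,000 / 1.5) ≈ 5637.612.

Q* ≈ 5,637.6 housings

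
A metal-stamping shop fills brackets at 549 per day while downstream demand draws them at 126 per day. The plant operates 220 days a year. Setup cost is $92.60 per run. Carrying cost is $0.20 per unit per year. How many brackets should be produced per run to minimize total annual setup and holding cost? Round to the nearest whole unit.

Annual demand D = 126 × 220 = 27,720.
Production build-up factor (1 − d/p) = 1 − 126/549 = 0.7705.
Q* = √(2DS / (H(1 − d/p))) = √(2 × 27,720 × 92.6 / (0.2 × 0.7705)).
= √(5,133,744 / 0.1541) ≈ 5771.891.

Q* ≈ 5,772 brackets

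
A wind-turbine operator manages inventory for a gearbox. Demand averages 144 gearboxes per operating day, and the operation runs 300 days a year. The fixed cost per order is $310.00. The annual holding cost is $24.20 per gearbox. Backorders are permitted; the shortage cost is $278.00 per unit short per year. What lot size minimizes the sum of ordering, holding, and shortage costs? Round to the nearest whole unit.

Annual demand D = 144 × 300 = 43,200.
With planned backorders, Q* = √(2DS/H) · √((H+B)/B).
√(2DS/H) = √(2 × 43,200 × 310 / 24.2) = 1052.035.
√((H+B)/B) = √((24.2+278)/278) = 1.0426.
Q* ≈ 1096.869.

Q* ≈ 1,097 gearboxes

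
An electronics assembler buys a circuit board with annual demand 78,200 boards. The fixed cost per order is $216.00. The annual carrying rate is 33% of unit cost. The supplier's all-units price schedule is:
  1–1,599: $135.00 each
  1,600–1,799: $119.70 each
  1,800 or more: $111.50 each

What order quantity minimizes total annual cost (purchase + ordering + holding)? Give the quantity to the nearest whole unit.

Q* ≈ 1,800 boards

Holding cost per unit per year at price C is H = 0.33·C.
For each price level, check whether its EOQ is feasible; otherwise the best quantity at that price is the breakpoint.
EOQ at $135.00 = 870.8 (feasible in tier 1): TC = 78,200×$135.00 + (78,200/870.8)×216 + (870.8/2)×0.33×$135.00 = $10,595,794.41.
EOQ at $119.70 = 924.8 < 1600, so use break Q=1600: TC = 78,200×$119.70 + (78,200/1600.0)×216 + (1600.0/2)×0.33×$119.70 = $9,402,697.80.
EOQ at $111.50 = 958.2 < 1800, so use break Q=1800: TC = 78,200×$111.50 + (78,200/1800.0)×216 + (1800.0/2)×0.33×$111.50 = $8,761,799.50.
Lowest total cost is $8,761,799.50 at Q = 1800.0.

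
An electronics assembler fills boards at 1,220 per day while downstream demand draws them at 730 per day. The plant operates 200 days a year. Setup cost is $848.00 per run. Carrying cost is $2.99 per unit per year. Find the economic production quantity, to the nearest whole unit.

Annual demand D = 730 × 200 = 146,000.
Production build-up factor (1 − d/p) = 1 − 730/1,220 = 0.4016.
Q* = √(2DS / (H(1 − d/p))) = √(2 × 146,000 × 848 / (2.99 × 0.4016)).
= √(247,616,000 / 1.2009) ≈ 14359.378.

Q* ≈ 14,359 boards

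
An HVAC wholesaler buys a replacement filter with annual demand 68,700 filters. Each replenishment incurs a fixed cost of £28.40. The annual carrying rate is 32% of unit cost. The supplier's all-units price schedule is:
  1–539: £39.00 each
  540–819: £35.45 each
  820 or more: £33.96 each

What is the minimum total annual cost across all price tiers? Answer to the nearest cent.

TC* ≈ £2,339,886.92

Holding cost per unit per year at price C is H = 0.32·C.
Candidates are each tier's EOQ (if it falls in that tier) and each price-break quantity.
Tier 1 (£39.00): EOQ = 559.2 exceeds tier's upper bound 539, so this tier is dominated.
EOQ at £35.45 = 586.5 (feasible in tier 2): TC = 68,700×£35.45 + (68,700/586.5)×28.4 + (586.5/2)×0.32×£35.45 = £2,442,068.28.
EOQ at £33.96 = 599.2 < 820, so use break Q=820: TC = 68,700×£33.96 + (68,700/820.0)×28.4 + (820.0/2)×0.32×£33.96 = £2,339,886.92.
Lowest total cost among the candidates is at Q = 820.0.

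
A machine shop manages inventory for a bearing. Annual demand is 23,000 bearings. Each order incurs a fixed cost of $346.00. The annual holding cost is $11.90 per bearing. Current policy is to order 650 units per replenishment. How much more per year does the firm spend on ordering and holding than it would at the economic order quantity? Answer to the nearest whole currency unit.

EOQ = √(2DS/H) = √(2 × 23,000 × 346 / 11.9) ≈ 1156.49.
Cost at Q* = (D/Q*)S + (Q*/2)H = √(2DSH) ≈ $13,762.28.
Cost at Q = 650: (23,000/650)×346 + (650/2)×11.9 = $12,243.08 + $3,867.50 = $16,110.58.
Excess = $16,110.58 − $13,762.28 = $2,348.30.

Extra cost ≈ $2,348 per year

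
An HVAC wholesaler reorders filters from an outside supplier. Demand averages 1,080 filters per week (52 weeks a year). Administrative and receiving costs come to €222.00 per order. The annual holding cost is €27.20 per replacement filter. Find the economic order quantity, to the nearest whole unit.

Annual demand D = 1,080 × 52 = 56,160.
EOQ = √(2DS / H) = √(2 × 56,160 × 222 / 27.2).
= √(24,935,040 / 27.2) = √916,729.4118 ≈ 957.460.

Q* ≈ 957 filters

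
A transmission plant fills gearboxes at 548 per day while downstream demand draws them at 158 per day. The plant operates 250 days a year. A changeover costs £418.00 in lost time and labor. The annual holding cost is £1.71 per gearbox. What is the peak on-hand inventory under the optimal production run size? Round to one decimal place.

I_max ≈ 3,707.2 gearboxes

Annual demand D = 158 × 250 = 39,500.
Production build-up factor (1 − d/p) = 1 − 158/548 = 0.7117.
Q* = √(2DS / (H(1 − d/p))) = √(2 × 39,500 × 418 / (1.71 × 0.7117)).
= √(33,022,000 / 1.217) ≈ 5209.087.
Maximum inventory = Q*(1 − d/p) = 5209.087 × 0.7117 ≈ 3707.197.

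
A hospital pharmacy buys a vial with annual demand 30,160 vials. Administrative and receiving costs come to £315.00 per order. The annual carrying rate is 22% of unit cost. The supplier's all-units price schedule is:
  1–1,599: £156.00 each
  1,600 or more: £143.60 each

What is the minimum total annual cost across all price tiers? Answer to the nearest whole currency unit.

TC* ≈ £4,362,187

Holding cost per unit per year at price C is H = 0.22·C.
Evaluate total cost at each tier's feasible EOQ or, if the EOQ is below the tier, at the tier's minimum quantity.
EOQ at £156.00 = 744.1 (feasible in tier 1): TC = 30,160×£156.00 + (30,160/744.1)×315 + (744.1/2)×0.22×£156.00 = £4,730,496.39.
EOQ at £143.60 = 775.5 < 1600, so use break Q=1600: TC = 30,160×£143.60 + (30,160/1600.0)×315 + (1600.0/2)×0.22×£143.60 = £4,362,187.35.
Lowest total cost among the candidates is at Q = 1600.0.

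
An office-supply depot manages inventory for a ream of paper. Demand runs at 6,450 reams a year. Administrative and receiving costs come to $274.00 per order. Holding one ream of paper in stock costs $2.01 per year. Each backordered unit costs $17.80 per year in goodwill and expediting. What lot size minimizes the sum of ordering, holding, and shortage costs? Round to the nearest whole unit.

Q* ≈ 1,399 reams

With planned backorders, Q* = √(2DS/H) · √((H+B)/B).
√(2DS/H) = √(2 × 6,450 × 274 / 2.01) = 1326.087.
√((H+B)/B) = √((2.01+17.8)/17.8) = 1.0550.
Q* ≈ 1398.957.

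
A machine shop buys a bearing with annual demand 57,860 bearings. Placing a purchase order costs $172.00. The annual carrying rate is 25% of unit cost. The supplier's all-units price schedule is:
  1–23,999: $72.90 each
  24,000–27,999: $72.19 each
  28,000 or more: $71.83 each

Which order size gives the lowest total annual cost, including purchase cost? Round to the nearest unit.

Q* ≈ 1,045 bearings

Holding cost per unit per year at price C is H = 0.25·C.
Candidates are each tier's EOQ (if it falls in that tier) and each price-break quantity.
EOQ at $72.90 = 1045.0 (feasible in tier 1): TC = 57,860×$72.90 + (57,860/1045.0)×172 + (1045.0/2)×0.25×$72.90 = $4,237,039.93.
EOQ at $72.19 = 1050.2 < 24000, so use break Q=24000: TC = 57,860×$72.19 + (57,860/24000.0)×172 + (24000.0/2)×0.25×$72.19 = $4,393,898.06.
EOQ at $71.83 = 1052.8 < 28000, so use break Q=28000: TC = 57,860×$71.83 + (57,860/28000.0)×172 + (28000.0/2)×0.25×$71.83 = $4,407,844.23.
Lowest total cost is $4,237,039.93 at Q = 1045.0.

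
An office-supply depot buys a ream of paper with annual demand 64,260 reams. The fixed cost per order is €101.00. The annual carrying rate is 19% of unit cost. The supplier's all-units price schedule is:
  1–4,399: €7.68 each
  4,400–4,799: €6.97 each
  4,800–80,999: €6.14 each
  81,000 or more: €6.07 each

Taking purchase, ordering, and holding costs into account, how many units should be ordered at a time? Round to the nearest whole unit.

Q* ≈ 4,800 reams

Holding cost per unit per year at price C is H = 0.19·C.
Evaluate total cost at each tier's feasible EOQ or, if the EOQ is below the tier, at the tier's minimum quantity.
EOQ at €7.68 = 2982.6 (feasible in tier 1): TC = 64,260×€7.68 + (64,260/2982.6)×101 + (2982.6/2)×0.19×€7.68 = €497,868.95.
EOQ at €6.97 = 3130.8 < 4400, so use break Q=4400: TC = 64,260×€6.97 + (64,260/4400.0)×101 + (4400.0/2)×0.19×€6.97 = €452,280.72.
EOQ at €6.14 = 3335.7 < 4800, so use break Q=4800: TC = 64,260×€6.14 + (64,260/4800.0)×101 + (4800.0/2)×0.19×€6.14 = €398,708.38.
EOQ at €6.07 = 3354.9 < 81000, so use break Q=81000: TC = 64,260×€6.07 + (64,260/81000.0)×101 + (81000.0/2)×0.19×€6.07 = €436,846.98.
Lowest total cost is €398,708.38 at Q = 4800.0.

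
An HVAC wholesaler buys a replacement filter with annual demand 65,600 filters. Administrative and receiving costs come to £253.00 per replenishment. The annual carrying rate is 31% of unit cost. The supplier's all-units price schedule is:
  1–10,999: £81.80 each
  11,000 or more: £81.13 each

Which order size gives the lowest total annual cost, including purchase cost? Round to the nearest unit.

Q* ≈ 1,144 filters

Holding cost per unit per year at price C is H = 0.31·C.
For each price level, check whether its EOQ is feasible; otherwise the best quantity at that price is the breakpoint.
EOQ at £81.80 = 1144.1 (feasible in tier 1): TC = 65,600×£81.80 + (65,600/1144.1)×253 + (1144.1/2)×0.31×£81.80 = £5,395,092.47.
EOQ at £81.13 = 1148.8 < 11000, so use break Q=11000: TC = 65,600×£81.13 + (65,600/11000.0)×253 + (11000.0/2)×0.31×£81.13 = £5,461,963.45.
Lowest total cost is £5,395,092.47 at Q = 1144.1.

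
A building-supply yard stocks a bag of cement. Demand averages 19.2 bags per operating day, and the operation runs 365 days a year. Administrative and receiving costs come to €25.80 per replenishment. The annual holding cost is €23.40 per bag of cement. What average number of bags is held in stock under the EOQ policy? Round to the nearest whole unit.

Average inventory ≈ 62 bags

Annual demand D = 19.2 × 365 = 7,008.
EOQ = √(2DS/H) = √(2 × 7,008 × 25.8 / 23.4) ≈ 124.31.
Average inventory = Q*/2 ≈ 124.31 / 2 = 62.156.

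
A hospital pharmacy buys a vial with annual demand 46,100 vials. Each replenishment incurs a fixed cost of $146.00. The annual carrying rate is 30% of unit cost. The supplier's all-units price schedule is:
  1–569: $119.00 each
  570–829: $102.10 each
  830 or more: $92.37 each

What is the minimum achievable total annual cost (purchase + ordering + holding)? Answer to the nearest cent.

TC* ≈ $4,277,866.22

Holding cost per unit per year at price C is H = 0.30·C.
Candidates are each tier's EOQ (if it falls in that tier) and each price-break quantity.
Tier 1 ($119.00): EOQ = 614.1 exceeds tier's upper bound 569, so this tier is dominated.
EOQ at $102.10 = 662.9 (feasible in tier 2): TC = 46,100×$102.10 + (46,100/662.9)×146 + (662.9/2)×0.30×$102.10 = $4,727,115.58.
EOQ at $92.37 = 697.0 < 830, so use break Q=830: TC = 46,100×$92.37 + (46,100/830.0)×146 + (830.0/2)×0.30×$92.37 = $4,277,866.22.
Lowest total cost among the candidates is at Q = 830.0.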